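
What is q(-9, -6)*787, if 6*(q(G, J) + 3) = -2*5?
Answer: -11018/3 ≈ -3672.7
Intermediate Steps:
q(G, J) = -14/3 (q(G, J) = -3 + (-2*5)/6 = -3 + (⅙)*(-10) = -3 - 5/3 = -14/3)
q(-9, -6)*787 = -14/3*787 = -11018/3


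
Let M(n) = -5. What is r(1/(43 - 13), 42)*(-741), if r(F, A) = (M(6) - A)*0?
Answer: 0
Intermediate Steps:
r(F, A) = 0 (r(F, A) = (-5 - A)*0 = 0)
r(1/(43 - 13), 42)*(-741) = 0*(-741) = 0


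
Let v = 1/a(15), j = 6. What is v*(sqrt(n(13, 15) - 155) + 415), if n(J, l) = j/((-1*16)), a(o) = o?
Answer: 83/3 + I*sqrt(2486)/60 ≈ 27.667 + 0.831*I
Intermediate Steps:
v = 1/15 ≈ 0.066667
n(J, l) = -3/8 (n(J, l) = 6/((-1*16)) = 6/(-16) = 6*(-1/16) = -3/8)
v*(sqrt(n(13, 15) - 155) + 415) = (sqrt(-3/8 - 155) + 415)/15 = (sqrt(-1243/8) + 415)/15 = (I*sqrt(2486)/4 + 415)/15 = (415 + I*sqrt(2486)/4)/15 = 83/3 + I*sqrt(2486)/60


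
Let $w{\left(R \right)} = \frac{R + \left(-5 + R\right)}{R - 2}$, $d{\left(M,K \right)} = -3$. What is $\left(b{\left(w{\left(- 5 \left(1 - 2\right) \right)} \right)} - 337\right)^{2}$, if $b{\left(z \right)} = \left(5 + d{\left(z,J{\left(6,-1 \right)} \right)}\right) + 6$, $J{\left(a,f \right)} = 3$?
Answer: $108241$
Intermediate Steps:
$w{\left(R \right)} = \frac{-5 + 2 R}{-2 + R}$
$b{\left(z \right)} = 8$ ($b{\left(z \right)} = \left(5 - 3\right) + 6 = 2 + 6 = 8$)
$\left(b{\left(w{\left(- 5 \left(1 - 2\right) \right)} \right)} - 337\right)^{2} = \left(8 - 337\right)^{2} = \left(-329\right)^{2} = 108241$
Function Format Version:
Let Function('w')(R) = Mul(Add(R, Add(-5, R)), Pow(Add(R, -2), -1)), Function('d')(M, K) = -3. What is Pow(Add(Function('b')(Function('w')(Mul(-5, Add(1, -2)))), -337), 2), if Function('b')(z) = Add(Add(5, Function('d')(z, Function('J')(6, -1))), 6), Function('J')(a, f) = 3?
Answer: 108241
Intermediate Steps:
Function('w')(R) = Mul(Pow(Add(-2, R), -1), Add(-5, Mul(2, R))) (Function('w')(R) = Mul(Add(-5, Mul(2, R)), Pow(Add(-2, R), -1)) = Mul(Pow(Add(-2, R), -1), Add(-5, Mul(2, R))))
Function('b')(z) = 8 (Function('b')(z) = Add(Add(5, -3), 6) = Add(2, 6) = 8)
Pow(Add(Function('b')(Function('w')(Mul(-5, Add(1, -2)))), -337), 2) = Pow(Add(8, -337), 2) = Pow(-329, 2) = 108241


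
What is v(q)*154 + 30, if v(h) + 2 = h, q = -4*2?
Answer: -1510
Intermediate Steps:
q = -8
v(h) = -2 + h
v(q)*154 + 30 = (-2 - 8)*154 + 30 = -10*154 + 30 = -1540 + 30 = -1510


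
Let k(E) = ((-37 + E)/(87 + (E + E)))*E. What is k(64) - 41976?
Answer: -9023112/215 ≈ -41968.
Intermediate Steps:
k(E) = E*(-37 + E)/(87 + 2*E) (k(E) = ((-37 + E)/(87 + 2*E))*E = E*(-37 + E)/(87 + 2*E))
k(64) - 41976 = 64*(-37 + 64)/(87 + 2*64) - 41976 = 64*27/(87 + 128) - 41976 = 64*27/215 - 41976 = 64*(1/215)*27 - 41976 = 1728/215 - 41976 = -9023112/215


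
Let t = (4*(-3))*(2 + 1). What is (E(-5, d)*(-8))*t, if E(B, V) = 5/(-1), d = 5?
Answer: -1440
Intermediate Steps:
E(B, V) = -5 (E(B, V) = 5*(-1) = -5)
t = -36 (t = -12*3 = -36)
(E(-5, d)*(-8))*t = -5*(-8)*(-36) = 40*(-36) = -1440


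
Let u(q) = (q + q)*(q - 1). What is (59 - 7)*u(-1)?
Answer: 208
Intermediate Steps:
u(q) = 2*q*(-1 + q) (u(q) = (2*q)*(-1 + q) = 2*q*(-1 + q))
(59 - 7)*u(-1) = (59 - 7)*(2*(-1)*(-1 - 1)) = 52*(2*(-1)*(-2)) = 52*4 = 208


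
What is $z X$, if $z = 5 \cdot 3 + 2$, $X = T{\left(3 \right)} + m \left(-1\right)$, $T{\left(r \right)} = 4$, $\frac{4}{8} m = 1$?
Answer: $34$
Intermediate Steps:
$m = 2$ ($m = 2 \cdot 1 = 2$)
$X = 2$ ($X = 4 + 2 \left(-1\right) = 4 - 2 = 2$)
$z = 17$ ($z = 15 + 2 = 17$)
$z X = 17 \cdot 2 = 34$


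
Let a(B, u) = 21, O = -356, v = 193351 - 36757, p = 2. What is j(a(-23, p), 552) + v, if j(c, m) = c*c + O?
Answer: 156679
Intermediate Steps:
v = 156594
j(c, m) = -356 + c² (j(c, m) = c*c - 356 = c² - 356 = -356 + c²)
j(a(-23, p), 552) + v = (-356 + 21²) + 156594 = (-356 + 441) + 156594 = 85 + 156594 = 156679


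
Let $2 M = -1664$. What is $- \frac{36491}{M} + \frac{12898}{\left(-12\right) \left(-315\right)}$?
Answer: $\frac{2858983}{60480} \approx 47.272$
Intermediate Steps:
$M = -832$ ($M = \frac{1}{2} \left(-1664\right) = -832$)
$- \frac{36491}{M} + \frac{12898}{\left(-12\right) \left(-315\right)} = - \frac{36491}{-832} + \frac{12898}{\left(-12\right) \left(-315\right)} = \left(-36491\right) \left(- \frac{1}{832}\right) + \frac{12898}{3780} = \frac{2807}{64} + 12898 \cdot \frac{1}{3780} = \frac{2807}{64} + \frac{6449}{1890} = \frac{2858983}{60480}$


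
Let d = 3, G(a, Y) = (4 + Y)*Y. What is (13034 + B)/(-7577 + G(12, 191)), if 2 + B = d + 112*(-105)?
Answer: 1275/29668 ≈ 0.042976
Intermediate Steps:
G(a, Y) = Y*(4 + Y)
B = -11759 (B = -2 + (3 + 112*(-105)) = -2 + (3 - 11760) = -2 - 11757 = -11759)
(13034 + B)/(-7577 + G(12, 191)) = (13034 - 11759)/(-7577 + 191*(4 + 191)) = 1275/(-7577 + 191*195) = 1275/(-7577 + 37245) = 1275/29668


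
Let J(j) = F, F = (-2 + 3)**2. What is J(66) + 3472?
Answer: 3473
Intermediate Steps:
F = 1 (F = 1**2 = 1)
J(j) = 1
J(66) + 3472 = 1 + 3472 = 3473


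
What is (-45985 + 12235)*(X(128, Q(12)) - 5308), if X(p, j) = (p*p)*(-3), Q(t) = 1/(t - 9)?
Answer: 1838025000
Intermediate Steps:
Q(t) = 1/(-9 + t)
X(p, j) = -3*p**2 (X(p, j) = p**2*(-3) = -3*p**2)
(-45985 + 12235)*(X(128, Q(12)) - 5308) = (-45985 + 12235)*(-3*128**2 - 5308) = -33750*(-3*16384 - 5308) = -33750*(-49152 - 5308) = -33750*(-54460) = 1838025000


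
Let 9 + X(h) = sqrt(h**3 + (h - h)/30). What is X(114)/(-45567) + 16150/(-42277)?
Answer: -81725173/214048451 - 38*sqrt(114)/15189 ≈ -0.40852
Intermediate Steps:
X(h) = -9 + sqrt(h**3) (X(h) = -9 + sqrt(h**3 + (h - h)/30) = -9 + sqrt(h**3 + 0*(1/30)) = -9 + sqrt(h**3 + 0) = -9 + sqrt(h**3))
X(114)/(-45567) + 16150/(-42277) = (-9 + sqrt(114**3))/(-45567) + 16150/(-42277) = (-9 + sqrt(1481544))*(-1/45567) + 16150*(-1/42277) = (-9 + 114*sqrt(114))*(-1/45567) - 16150/42277 = (1/5063 - 38*sqrt(114)/15189) - 16150/42277 = -81725173/214048451 - 38*sqrt(114)/15189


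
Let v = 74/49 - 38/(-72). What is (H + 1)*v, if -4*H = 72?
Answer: -61115/1764 ≈ -34.646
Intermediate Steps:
H = -18 (H = -¼*72 = -18)
v = 3595/1764 (v = 74*(1/49) - 38*(-1/72) = 74/49 + 19/36 = 3595/1764 ≈ 2.0380)
(H + 1)*v = (-18 + 1)*(3595/1764) = -17*3595/1764 = -61115/1764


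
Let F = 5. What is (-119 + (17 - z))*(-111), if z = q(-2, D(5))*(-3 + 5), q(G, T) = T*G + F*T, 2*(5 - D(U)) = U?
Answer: 12987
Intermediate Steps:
D(U) = 5 - U/2
q(G, T) = 5*T + G*T (q(G, T) = T*G + 5*T = G*T + 5*T = 5*T + G*T)
z = 15 (z = ((5 - ½*5)*(5 - 2))*(-3 + 5) = ((5 - 5/2)*3)*2 = ((5/2)*3)*2 = (15/2)*2 = 15)
(-119 + (17 - z))*(-111) = (-119 + (17 - 1*15))*(-111) = (-119 + (17 - 15))*(-111) = (-119 + 2)*(-111) = -117*(-111) = 12987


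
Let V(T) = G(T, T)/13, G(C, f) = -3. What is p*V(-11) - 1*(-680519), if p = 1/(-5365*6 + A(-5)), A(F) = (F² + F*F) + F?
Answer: 94792894106/139295 ≈ 6.8052e+5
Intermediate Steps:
A(F) = F + 2*F² (A(F) = (F² + F²) + F = 2*F² + F = F + 2*F²)
V(T) = -3/13
p = -1/32145 (p = 1/(-5365*6 - 5*(1 + 2*(-5))) = 1/(-32190 - 5*(1 - 10)) = 1/(-32190 - 5*(-9)) = 1/(-32190 + 45) = 1/(-32145) = -1/32145 ≈ -3.1109e-5)
p*V(-11) - 1*(-680519) = -1/32145*(-3/13) - 1*(-680519) = 1/139295 + 680519 = 94792894106/139295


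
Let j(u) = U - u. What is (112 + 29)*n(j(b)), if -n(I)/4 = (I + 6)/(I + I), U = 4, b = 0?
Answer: -705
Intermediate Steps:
j(u) = 4 - u
n(I) = -2*(6 + I)/I (n(I) = -4*(I + 6)/(I + I) = -4*(6 + I)/(2*I) = -4*(6 + I)*1/(2*I) = -2*(6 + I)/I)
(112 + 29)*n(j(b)) = (112 + 29)*(-2 - 12/(4 - 1*0)) = 141*(-2 - 12/(4 + 0)) = 141*(-2 - 12/4) = 141*(-2 - 12*¼) = 141*(-2 - 3) = 141*(-5) = -705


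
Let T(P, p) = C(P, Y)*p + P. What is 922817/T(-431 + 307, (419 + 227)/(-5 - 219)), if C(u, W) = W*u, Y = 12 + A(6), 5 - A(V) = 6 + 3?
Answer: 6459719/19158 ≈ 337.18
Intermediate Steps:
A(V) = -4 (A(V) = 5 - (6 + 3) = 5 - 1*9 = 5 - 9 = -4)
Y = 8 (Y = 12 - 4 = 8)
T(P, p) = P + 8*P*p (T(P, p) = (8*P)*p + P = 8*P*p + P = P + 8*P*p)
922817/T(-431 + 307, (419 + 227)/(-5 - 219)) = 922817/(((-431 + 307)*(1 + 8*((419 + 227)/(-5 - 219))))) = 922817/((-124*(1 + 8*(646/(-224))))) = 922817/((-124*(1 + 8*(646*(-1/224))))) = 922817/((-124*(1 + 8*(-323/112)))) = 922817/((-124*(1 - 323/14))) = 922817/((-124*(-309/14))) = 922817/(19158/7) = 922817*(7/19158) = 6459719/19158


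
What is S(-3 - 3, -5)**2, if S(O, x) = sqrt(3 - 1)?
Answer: 2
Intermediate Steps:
S(O, x) = sqrt(2)
S(-3 - 3, -5)**2 = (sqrt(2))**2 = 2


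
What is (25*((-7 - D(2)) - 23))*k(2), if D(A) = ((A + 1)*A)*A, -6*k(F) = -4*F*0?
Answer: 0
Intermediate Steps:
k(F) = 0 (k(F) = -(-4*F)*0/6 = -⅙*0 = 0)
D(A) = A²*(1 + A) (D(A) = ((1 + A)*A)*A = (A*(1 + A))*A = A²*(1 + A))
(25*((-7 - D(2)) - 23))*k(2) = (25*((-7 - 2²*(1 + 2)) - 23))*0 = (25*((-7 - 4*3) - 23))*0 = (25*((-7 - 1*12) - 23))*0 = (25*((-7 - 12) - 23))*0 = (25*(-19 - 23))*0 = (25*(-42))*0 = -1050*0 = 0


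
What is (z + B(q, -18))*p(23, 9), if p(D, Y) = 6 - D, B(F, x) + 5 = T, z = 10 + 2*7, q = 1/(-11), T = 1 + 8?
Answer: -476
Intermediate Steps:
T = 9
q = -1/11 ≈ -0.090909
z = 24 (z = 10 + 14 = 24)
B(F, x) = 4 (B(F, x) = -5 + 9 = 4)
(z + B(q, -18))*p(23, 9) = (24 + 4)*(6 - 1*23) = 28*(6 - 23) = 28*(-17) = -476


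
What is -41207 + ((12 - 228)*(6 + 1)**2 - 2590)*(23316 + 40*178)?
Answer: -401005071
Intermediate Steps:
-41207 + ((12 - 228)*(6 + 1)**2 - 2590)*(23316 + 40*178) = -41207 + (-216*7**2 - 2590)*(23316 + 7120) = -41207 + (-216*49 - 2590)*30436 = -41207 + (-10584 - 2590)*30436 = -41207 - 13174*30436 = -41207 - 400963864 = -401005071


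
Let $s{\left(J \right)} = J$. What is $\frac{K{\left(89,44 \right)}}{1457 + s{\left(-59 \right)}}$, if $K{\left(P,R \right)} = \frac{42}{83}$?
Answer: $\frac{7}{19339} \approx 0.00036196$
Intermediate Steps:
$K{\left(P,R \right)} = \frac{42}{83}$ ($K{\left(P,R \right)} = 42 \cdot \frac{1}{83} = \frac{42}{83}$)
$\frac{K{\left(89,44 \right)}}{1457 + s{\left(-59 \right)}} = \frac{42}{83 \left(1457 - 59\right)} = \frac{42}{83 \cdot 1398} = \frac{42}{83} \cdot \frac{1}{1398} = \frac{7}{19339}$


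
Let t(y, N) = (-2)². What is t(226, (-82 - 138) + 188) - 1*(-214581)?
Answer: 214585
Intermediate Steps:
t(y, N) = 4
t(226, (-82 - 138) + 188) - 1*(-214581) = 4 - 1*(-214581) = 4 + 214581 = 214585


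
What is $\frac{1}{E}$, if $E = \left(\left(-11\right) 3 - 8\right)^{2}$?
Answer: $\frac{1}{1681} \approx 0.00059488$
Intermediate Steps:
$E = 1681$ ($E = \left(-33 - 8\right)^{2} = \left(-41\right)^{2} = 1681$)
$\frac{1}{E} = \frac{1}{1681}$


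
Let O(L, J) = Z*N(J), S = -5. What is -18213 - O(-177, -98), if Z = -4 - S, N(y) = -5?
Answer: -18208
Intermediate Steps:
Z = 1 (Z = -4 - 1*(-5) = -4 + 5 = 1)
O(L, J) = -5 (O(L, J) = 1*(-5) = -5)
-18213 - O(-177, -98) = -18213 - 1*(-5) = -18213 + 5 = -18208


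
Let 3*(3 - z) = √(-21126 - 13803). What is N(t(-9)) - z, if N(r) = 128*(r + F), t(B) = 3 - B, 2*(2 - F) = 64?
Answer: -2307 + I*√3881 ≈ -2307.0 + 62.298*I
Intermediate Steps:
F = -30 (F = 2 - ½*64 = 2 - 32 = -30)
z = 3 - I*√3881 (z = 3 - √(-21126 - 13803)/3 = 3 - I*√3881 ≈ 3.0 - 62.298*I)
N(r) = -3840 + 128*r (N(r) = 128*(r - 30) = 128*(-30 + r) = -3840 + 128*r)
N(t(-9)) - z = (-3840 + 128*(3 - 1*(-9))) - (3 - I*√3881) = (-3840 + 128*(3 + 9)) + (-3 + I*√3881) = (-3840 + 128*12) + (-3 + I*√3881) = (-3840 + 1536) + (-3 + I*√3881) = -2304 + (-3 + I*√3881) = -2307 + I*√3881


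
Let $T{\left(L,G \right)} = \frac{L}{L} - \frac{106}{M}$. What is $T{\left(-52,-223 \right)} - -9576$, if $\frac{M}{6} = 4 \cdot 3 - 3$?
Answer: $\frac{258526}{27} \approx 9575.0$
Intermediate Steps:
$M = 54$ ($M = 6 \left(4 \cdot 3 - 3\right) = 6 \left(12 - 3\right) = 6 \cdot 9 = 54$)
$T{\left(L,G \right)} = - \frac{26}{27}$ ($T{\left(L,G \right)} = \frac{L}{L} - \frac{106}{54} = 1 - \frac{53}{27} = - \frac{26}{27}$)
$T{\left(-52,-223 \right)} - -9576 = - \frac{26}{27} - -9576 = - \frac{26}{27} + 9576 = \frac{258526}{27}$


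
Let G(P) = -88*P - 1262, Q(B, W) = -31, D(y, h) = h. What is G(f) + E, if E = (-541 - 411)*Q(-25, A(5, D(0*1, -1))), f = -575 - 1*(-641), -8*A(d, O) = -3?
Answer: 22442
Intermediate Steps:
A(d, O) = 3/8 (A(d, O) = -⅛*(-3) = 3/8)
f = 66 (f = -575 + 641 = 66)
G(P) = -1262 - 88*P
E = 29512 (E = (-541 - 411)*(-31) = -952*(-31) = 29512)
G(f) + E = (-1262 - 88*66) + 29512 = (-1262 - 5808) + 29512 = -7070 + 29512 = 22442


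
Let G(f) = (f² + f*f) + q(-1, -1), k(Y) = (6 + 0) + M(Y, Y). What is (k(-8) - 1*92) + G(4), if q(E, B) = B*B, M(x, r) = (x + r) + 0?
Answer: -69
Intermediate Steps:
M(x, r) = r + x (M(x, r) = (r + x) + 0 = r + x)
q(E, B) = B²
k(Y) = 6 + 2*Y (k(Y) = (6 + 0) + (Y + Y) = 6 + 2*Y)
G(f) = 1 + 2*f² (G(f) = (f² + f*f) + (-1)² = (f² + f²) + 1 = 2*f² + 1 = 1 + 2*f²)
(k(-8) - 1*92) + G(4) = ((6 + 2*(-8)) - 1*92) + (1 + 2*4²) = ((6 - 16) - 92) + (1 + 2*16) = (-10 - 92) + (1 + 32) = -102 + 33 = -69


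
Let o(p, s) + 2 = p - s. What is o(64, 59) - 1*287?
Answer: -284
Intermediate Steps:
o(p, s) = -2 + p - s (o(p, s) = -2 + (p - s) = -2 + p - s)
o(64, 59) - 1*287 = (-2 + 64 - 1*59) - 1*287 = (-2 + 64 - 59) - 287 = 3 - 287 = -284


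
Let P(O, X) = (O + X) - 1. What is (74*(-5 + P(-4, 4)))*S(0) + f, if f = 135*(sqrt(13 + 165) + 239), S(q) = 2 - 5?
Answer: 33597 + 135*sqrt(178) ≈ 35398.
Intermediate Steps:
S(q) = -3
P(O, X) = -1 + O + X
f = 32265 + 135*sqrt(178) (f = 135*(sqrt(178) + 239) = 135*(239 + sqrt(178)) = 32265 + 135*sqrt(178) ≈ 34066.)
(74*(-5 + P(-4, 4)))*S(0) + f = (74*(-5 + (-1 - 4 + 4)))*(-3) + (32265 + 135*sqrt(178)) = (74*(-5 - 1))*(-3) + (32265 + 135*sqrt(178)) = (74*(-6))*(-3) + (32265 + 135*sqrt(178)) = -444*(-3) + (32265 + 135*sqrt(178)) = 1332 + (32265 + 135*sqrt(178)) = 33597 + 135*sqrt(178)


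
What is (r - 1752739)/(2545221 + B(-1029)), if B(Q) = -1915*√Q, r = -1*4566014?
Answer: -109405597479/44094717778 - 576210095*I*√21/44094717778 ≈ -2.4812 - 0.059883*I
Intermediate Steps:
r = -4566014
(r - 1752739)/(2545221 + B(-1029)) = (-4566014 - 1752739)/(2545221 - 13405*I*√21) = -6318753/(2545221 - 13405*I*√21)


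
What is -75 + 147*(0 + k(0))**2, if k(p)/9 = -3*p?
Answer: -75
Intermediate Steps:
k(p) = -27*p (k(p) = 9*(-3*p) = -27*p)
-75 + 147*(0 + k(0))**2 = -75 + 147*(0 - 27*0)**2 = -75 + 147*(0 + 0)**2 = -75 + 147*0**2 = -75 + 147*0 = -75 + 0 = -75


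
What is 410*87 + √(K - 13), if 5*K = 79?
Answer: 35670 + √70/5 ≈ 35672.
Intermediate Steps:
K = 79/5 (K = (⅕)*79 = 79/5 ≈ 15.800)
410*87 + √(K - 13) = 410*87 + √(79/5 - 13) = 35670 + √(14/5) = 35670 + √70/5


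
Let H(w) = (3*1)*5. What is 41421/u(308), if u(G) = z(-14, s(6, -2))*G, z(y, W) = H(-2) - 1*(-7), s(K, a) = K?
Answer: 41421/6776 ≈ 6.1129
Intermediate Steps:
H(w) = 15 (H(w) = 3*5 = 15)
z(y, W) = 22 (z(y, W) = 15 - 1*(-7) = 15 + 7 = 22)
u(G) = 22*G
41421/u(308) = 41421/((22*308)) = 41421/6776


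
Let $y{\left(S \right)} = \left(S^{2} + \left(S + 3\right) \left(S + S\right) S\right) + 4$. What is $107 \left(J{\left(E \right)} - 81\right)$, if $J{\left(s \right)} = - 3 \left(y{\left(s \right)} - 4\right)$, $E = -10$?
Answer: $408633$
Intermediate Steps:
$y{\left(S \right)} = 4 + S^{2} + 2 S^{2} \left(3 + S\right)$ ($y{\left(S \right)} = \left(S^{2} + \left(3 + S\right) 2 S S\right) + 4 = \left(S^{2} + 2 S \left(3 + S\right) S\right) + 4 = \left(S^{2} + 2 S^{2} \left(3 + S\right)\right) + 4 = 4 + S^{2} + 2 S^{2} \left(3 + S\right)$)
$J{\left(s \right)} = - 21 s^{2} - 6 s^{3}$ ($J{\left(s \right)} = - 3 \left(\left(4 + 2 s^{3} + 7 s^{2}\right) - 4\right) = - 3 \left(2 s^{3} + 7 s^{2}\right) = - 21 s^{2} - 6 s^{3}$)
$107 \left(J{\left(E \right)} - 81\right) = 107 \left(\left(-10\right)^{2} \left(-21 - -60\right) - 81\right) = 107 \left(100 \left(-21 + 60\right) - 81\right) = 107 \left(100 \cdot 39 - 81\right) = 107 \left(3900 - 81\right) = 107 \cdot 3819 = 408633$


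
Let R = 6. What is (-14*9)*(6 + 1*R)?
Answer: -1512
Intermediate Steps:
(-14*9)*(6 + 1*R) = (-14*9)*(6 + 1*6) = -126*(6 + 6) = -126*12 = -1512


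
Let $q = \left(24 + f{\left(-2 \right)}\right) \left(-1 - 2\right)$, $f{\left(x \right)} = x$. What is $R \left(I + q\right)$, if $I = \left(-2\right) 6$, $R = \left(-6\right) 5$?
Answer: $2340$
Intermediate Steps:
$R = -30$
$q = -66$ ($q = \left(24 - 2\right) \left(-1 - 2\right) = 22 \left(-3\right) = -66$)
$I = -12$
$R \left(I + q\right) = - 30 \left(-12 - 66\right) = \left(-30\right) \left(-78\right) = 2340$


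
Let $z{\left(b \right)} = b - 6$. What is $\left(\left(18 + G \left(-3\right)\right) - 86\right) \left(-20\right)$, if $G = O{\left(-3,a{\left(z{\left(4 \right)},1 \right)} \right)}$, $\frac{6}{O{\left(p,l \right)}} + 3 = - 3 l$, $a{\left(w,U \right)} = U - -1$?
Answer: $1320$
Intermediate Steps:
$z{\left(b \right)} = -6 + b$ ($z{\left(b \right)} = b - 6 = -6 + b$)
$a{\left(w,U \right)} = 1 + U$ ($a{\left(w,U \right)} = U + 1 = 1 + U$)
$O{\left(p,l \right)} = \frac{6}{-3 - 3 l}$
$G = - \frac{2}{3}$ ($G = - \frac{2}{1 + \left(1 + 1\right)} = - \frac{2}{1 + 2} = - \frac{2}{3} \approx -0.66667$)
$\left(\left(18 + G \left(-3\right)\right) - 86\right) \left(-20\right) = \left(\left(18 - -2\right) - 86\right) \left(-20\right) = \left(\left(18 + 2\right) - 86\right) \left(-20\right) = \left(20 - 86\right) \left(-20\right) = \left(-66\right) \left(-20\right) = 1320$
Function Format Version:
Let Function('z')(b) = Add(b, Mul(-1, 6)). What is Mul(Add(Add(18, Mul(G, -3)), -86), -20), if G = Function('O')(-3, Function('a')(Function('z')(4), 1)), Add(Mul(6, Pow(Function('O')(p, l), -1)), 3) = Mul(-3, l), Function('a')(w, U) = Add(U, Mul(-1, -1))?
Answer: 1320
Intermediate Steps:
Function('z')(b) = Add(-6, b) (Function('z')(b) = Add(b, -6) = Add(-6, b))
Function('a')(w, U) = Add(1, U) (Function('a')(w, U) = Add(U, 1) = Add(1, U))
Function('O')(p, l) = Mul(6, Pow(Add(-3, Mul(-3, l)), -1))
G = Rational(-2, 3) (G = Mul(-2, Pow(Add(1, Add(1, 1)), -1)) = Mul(-2, Pow(Add(1, 2), -1)) = Mul(-2, Pow(3, -1)) = Mul(-2, Rational(1, 3)) = Rational(-2, 3) ≈ -0.66667)
Mul(Add(Add(18, Mul(G, -3)), -86), -20) = Mul(Add(Add(18, Mul(Rational(-2, 3), -3)), -86), -20) = Mul(Add(Add(18, 2), -86), -20) = Mul(Add(20, -86), -20) = Mul(-66, -20) = 1320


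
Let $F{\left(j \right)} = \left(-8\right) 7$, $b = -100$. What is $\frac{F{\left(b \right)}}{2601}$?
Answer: $- \frac{56}{2601} \approx -0.02153$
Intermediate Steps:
$F{\left(j \right)} = -56$
$\frac{F{\left(b \right)}}{2601} = - \frac{56}{2601}$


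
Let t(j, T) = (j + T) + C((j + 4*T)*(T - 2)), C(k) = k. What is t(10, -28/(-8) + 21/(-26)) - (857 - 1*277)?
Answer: -93445/169 ≈ -552.93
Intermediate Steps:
t(j, T) = T + j + (-2 + T)*(j + 4*T) (t(j, T) = (j + T) + (j + 4*T)*(T - 2) = (T + j) + (j + 4*T)*(-2 + T) = (T + j) + (-2 + T)*(j + 4*T) = T + j + (-2 + T)*(j + 4*T))
t(10, -28/(-8) + 21/(-26)) - (857 - 1*277) = (-1*10 - 7*(-28/(-8) + 21/(-26)) + 4*(-28/(-8) + 21/(-26))² + (-28/(-8) + 21/(-26))*10) - (857 - 1*277) = (-10 - 7*(-28*(-⅛) + 21*(-1/26)) + 4*(-28*(-⅛) + 21*(-1/26))² + (-28*(-⅛) + 21*(-1/26))*10) - (857 - 277) = (-10 - 7*(7/2 - 21/26) + 4*(7/2 - 21/26)² + (7/2 - 21/26)*10) - 1*580 = (-10 - 7*35/13 + 4*(35/13)² + (35/13)*10) - 580 = (-10 - 245/13 + 4*(1225/169) + 350/13) - 580 = (-10 - 245/13 + 4900/169 + 350/13) - 580 = 4575/169 - 580 = -93445/169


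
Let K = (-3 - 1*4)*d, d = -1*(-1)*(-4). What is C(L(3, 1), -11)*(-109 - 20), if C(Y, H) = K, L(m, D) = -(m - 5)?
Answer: -3612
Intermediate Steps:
d = -4 (d = 1*(-4) = -4)
K = 28 (K = (-3 - 1*4)*(-4) = (-3 - 4)*(-4) = -7*(-4) = 28)
L(m, D) = 5 - m (L(m, D) = -(-5 + m) = 5 - m)
C(Y, H) = 28
C(L(3, 1), -11)*(-109 - 20) = 28*(-109 - 20) = 28*(-129) = -3612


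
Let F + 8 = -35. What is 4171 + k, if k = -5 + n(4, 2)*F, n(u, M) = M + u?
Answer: 3908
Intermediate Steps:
F = -43 (F = -8 - 35 = -43)
k = -263 (k = -5 + (2 + 4)*(-43) = -5 + 6*(-43) = -5 - 258 = -263)
4171 + k = 4171 - 263 = 3908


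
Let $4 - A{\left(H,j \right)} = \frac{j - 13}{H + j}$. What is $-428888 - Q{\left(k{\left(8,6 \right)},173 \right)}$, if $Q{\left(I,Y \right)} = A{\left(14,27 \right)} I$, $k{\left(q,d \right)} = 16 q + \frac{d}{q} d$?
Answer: $- \frac{17604283}{41} \approx -4.2937 \cdot 10^{5}$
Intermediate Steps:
$A{\left(H,j \right)} = 4 - \frac{-13 + j}{H + j}$ ($A{\left(H,j \right)} = 4 - \frac{j - 13}{H + j} = 4 - \frac{-13 + j}{H + j}$)
$k{\left(q,d \right)} = 16 q + \frac{d^{2}}{q}$
$Q{\left(I,Y \right)} = \frac{150 I}{41}$ ($Q{\left(I,Y \right)} = \frac{13 + 3 \cdot 27 + 4 \cdot 14}{14 + 27} I = \frac{13 + 81 + 56}{41} I = \frac{1}{41} \cdot 150 I = \frac{150 I}{41}$)
$-428888 - Q{\left(k{\left(8,6 \right)},173 \right)} = -428888 - \frac{150 \left(16 \cdot 8 + \frac{6^{2}}{8}\right)}{41} = -428888 - \frac{150 \left(128 + 36 \cdot \frac{1}{8}\right)}{41} = -428888 - \frac{150 \left(128 + \frac{9}{2}\right)}{41} = -428888 - \frac{150}{41} \cdot \frac{265}{2} = -428888 - \frac{19875}{41} = - \frac{17604283}{41}$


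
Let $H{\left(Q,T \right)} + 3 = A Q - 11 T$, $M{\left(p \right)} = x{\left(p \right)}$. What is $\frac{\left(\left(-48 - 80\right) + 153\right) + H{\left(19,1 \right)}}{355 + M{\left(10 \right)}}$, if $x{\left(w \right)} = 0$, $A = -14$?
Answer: $- \frac{51}{71} \approx -0.71831$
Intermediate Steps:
$M{\left(p \right)} = 0$
$H{\left(Q,T \right)} = -3 - 14 Q - 11 T$ ($H{\left(Q,T \right)} = -3 - \left(11 T + 14 Q\right) = -3 - 14 Q - 11 T$)
$\frac{\left(\left(-48 - 80\right) + 153\right) + H{\left(19,1 \right)}}{355 + M{\left(10 \right)}} = \frac{\left(\left(-48 - 80\right) + 153\right) - 280}{355 + 0} = \frac{\left(-128 + 153\right) - 280}{355} = \left(25 - 280\right) \frac{1}{355} = \left(-255\right) \frac{1}{355} = - \frac{51}{71}$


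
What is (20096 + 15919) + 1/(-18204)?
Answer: 655617059/18204 ≈ 36015.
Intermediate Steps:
(20096 + 15919) + 1/(-18204) = 36015 - 1/18204 = 655617059/18204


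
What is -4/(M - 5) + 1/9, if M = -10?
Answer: 17/45 ≈ 0.37778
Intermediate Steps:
-4/(M - 5) + 1/9 = -4/(-10 - 5) + 1/9 = -4/(-15) + 1/9 = -1/15*(-4) + 1/9 = 4/15 + 1/9 = 17/45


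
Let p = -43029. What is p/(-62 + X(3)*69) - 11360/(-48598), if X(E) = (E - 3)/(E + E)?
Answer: 1045913831/1506538 ≈ 694.25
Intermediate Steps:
X(E) = (-3 + E)/(2*E) (X(E) = (-3 + E)/((2*E)) = (-3 + E)*(1/(2*E)) = (-3 + E)/(2*E))
p/(-62 + X(3)*69) - 11360/(-48598) = -43029/(-62 + ((½)*(-3 + 3)/3)*69) - 11360/(-48598) = -43029/(-62 + ((½)*(⅓)*0)*69) - 11360*(-1/48598) = -43029/(-62 + 0*69) + 5680/24299 = -43029/(-62 + 0) + 5680/24299 = -43029/(-62) + 5680/24299 = -43029*(-1/62) + 5680/24299 = 43029/62 + 5680/24299 = 1045913831/1506538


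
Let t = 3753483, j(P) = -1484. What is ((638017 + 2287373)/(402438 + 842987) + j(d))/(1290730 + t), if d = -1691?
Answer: -369057062/1256437795105 ≈ -0.00029373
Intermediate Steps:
((638017 + 2287373)/(402438 + 842987) + j(d))/(1290730 + t) = ((638017 + 2287373)/(402438 + 842987) - 1484)/(1290730 + 3753483) = (2925390/1245425 - 1484)/5044213 = (2925390*(1/1245425) - 1484)*(1/5044213) = (585078/249085 - 1484)*(1/5044213) = -369057062/249085*1/5044213 = -369057062/1256437795105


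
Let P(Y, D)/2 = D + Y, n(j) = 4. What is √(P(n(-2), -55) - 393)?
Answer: 3*I*√55 ≈ 22.249*I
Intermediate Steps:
P(Y, D) = 2*D + 2*Y (P(Y, D) = 2*(D + Y) = 2*D + 2*Y)
√(P(n(-2), -55) - 393) = √((2*(-55) + 2*4) - 393) = √((-110 + 8) - 393) = √(-102 - 393) = √(-495) = 3*I*√55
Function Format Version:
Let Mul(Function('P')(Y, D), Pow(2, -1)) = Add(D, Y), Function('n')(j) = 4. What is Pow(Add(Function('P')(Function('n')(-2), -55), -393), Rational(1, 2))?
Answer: Mul(3, I, Pow(55, Rational(1, 2))) ≈ Mul(22.249, I)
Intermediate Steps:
Function('P')(Y, D) = Add(Mul(2, D), Mul(2, Y)) (Function('P')(Y, D) = Mul(2, Add(D, Y)) = Add(Mul(2, D), Mul(2, Y)))
Pow(Add(Function('P')(Function('n')(-2), -55), -393), Rational(1, 2)) = Pow(Add(Add(Mul(2, -55), Mul(2, 4)), -393), Rational(1, 2)) = Pow(Add(Add(-110, 8), -393), Rational(1, 2)) = Pow(Add(-102, -393), Rational(1, 2)) = Pow(-495, Rational(1, 2)) = Mul(3, I, Pow(55, Rational(1, 2)))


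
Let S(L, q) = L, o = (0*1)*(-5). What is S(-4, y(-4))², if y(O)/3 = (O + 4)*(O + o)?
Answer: 16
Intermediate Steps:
o = 0 (o = 0*(-5) = 0)
y(O) = 3*O*(4 + O) (y(O) = 3*((O + 4)*(O + 0)) = 3*((4 + O)*O) = 3*(O*(4 + O)) = 3*O*(4 + O))
S(-4, y(-4))² = (-4)² = 16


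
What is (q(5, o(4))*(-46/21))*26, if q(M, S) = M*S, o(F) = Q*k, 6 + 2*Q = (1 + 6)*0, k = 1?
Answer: 5980/7 ≈ 854.29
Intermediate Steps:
Q = -3 (Q = -3 + ((1 + 6)*0)/2 = -3 + (7*0)/2 = -3 + (½)*0 = -3 + 0 = -3)
o(F) = -3 (o(F) = -3*1 = -3)
(q(5, o(4))*(-46/21))*26 = ((5*(-3))*(-46/21))*26 = -(-690)/21*26 = -15*(-46/21)*26 = (230/7)*26 = 5980/7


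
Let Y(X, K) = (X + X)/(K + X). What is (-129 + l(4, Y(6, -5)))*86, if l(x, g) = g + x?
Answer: -9718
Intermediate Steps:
Y(X, K) = 2*X/(K + X) (Y(X, K) = (2*X)/(K + X) = 2*X/(K + X))
(-129 + l(4, Y(6, -5)))*86 = (-129 + (2*6/(-5 + 6) + 4))*86 = (-129 + (2*6/1 + 4))*86 = (-129 + (2*6*1 + 4))*86 = (-129 + (12 + 4))*86 = (-129 + 16)*86 = -113*86 = -9718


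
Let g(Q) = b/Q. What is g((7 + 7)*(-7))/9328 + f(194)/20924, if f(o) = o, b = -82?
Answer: 22382463/2390943632 ≈ 0.0093614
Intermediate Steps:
g(Q) = -82/Q
g((7 + 7)*(-7))/9328 + f(194)/20924 = -82*(-1/(7*(7 + 7)))/9328 + 194/20924 = -82/(14*(-7))*(1/9328) + 194*(1/20924) = -82/(-98)*(1/9328) + 97/10462 = -82*(-1/98)*(1/9328) + 97/10462 = (41/49)*(1/9328) + 97/10462 = 41/457072 + 97/10462 = 22382463/2390943632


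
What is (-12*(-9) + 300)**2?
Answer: 166464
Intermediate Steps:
(-12*(-9) + 300)**2 = (108 + 300)**2 = 408**2 = 166464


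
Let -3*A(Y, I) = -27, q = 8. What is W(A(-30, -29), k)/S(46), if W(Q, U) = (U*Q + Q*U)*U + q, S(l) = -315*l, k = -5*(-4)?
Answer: -3604/7245 ≈ -0.49745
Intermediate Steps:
k = 20
A(Y, I) = 9 (A(Y, I) = -⅓*(-27) = 9)
W(Q, U) = 8 + 2*Q*U² (W(Q, U) = (U*Q + Q*U)*U + 8 = (Q*U + Q*U)*U + 8 = (2*Q*U)*U + 8 = 2*Q*U² + 8 = 8 + 2*Q*U²)
W(A(-30, -29), k)/S(46) = (8 + 2*9*20²)/((-315*46)) = (8 + 2*9*400)/(-14490) = (8 + 7200)*(-1/14490) = 7208*(-1/14490) = -3604/7245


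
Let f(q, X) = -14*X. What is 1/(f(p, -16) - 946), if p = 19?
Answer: -1/722 ≈ -0.0013850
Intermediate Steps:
1/(f(p, -16) - 946) = 1/(-14*(-16) - 946) = 1/(224 - 946) = 1/(-722) = -1/722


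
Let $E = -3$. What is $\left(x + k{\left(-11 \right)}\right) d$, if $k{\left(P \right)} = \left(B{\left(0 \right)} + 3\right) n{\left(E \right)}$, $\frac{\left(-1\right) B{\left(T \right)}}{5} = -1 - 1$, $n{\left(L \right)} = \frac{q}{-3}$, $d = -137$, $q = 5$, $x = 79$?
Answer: $- \frac{23564}{3} \approx -7854.7$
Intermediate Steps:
$n{\left(L \right)} = - \frac{5}{3}$ ($n{\left(L \right)} = \frac{5}{-3} = 5 \left(- \frac{1}{3}\right) = - \frac{5}{3}$)
$B{\left(T \right)} = 10$ ($B{\left(T \right)} = - 5 \left(-1 - 1\right) = \left(-5\right) \left(-2\right) = 10$)
$k{\left(P \right)} = - \frac{65}{3}$ ($k{\left(P \right)} = \left(10 + 3\right) \left(- \frac{5}{3}\right) = 13 \left(- \frac{5}{3}\right) = - \frac{65}{3}$)
$\left(x + k{\left(-11 \right)}\right) d = \left(79 - \frac{65}{3}\right) \left(-137\right) = \frac{172}{3} \left(-137\right) = - \frac{23564}{3}$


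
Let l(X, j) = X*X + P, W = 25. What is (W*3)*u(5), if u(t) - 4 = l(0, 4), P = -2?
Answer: 150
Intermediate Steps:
l(X, j) = -2 + X² (l(X, j) = X*X - 2 = X² - 2 = -2 + X²)
u(t) = 2 (u(t) = 4 + (-2 + 0²) = 4 + (-2 + 0) = 4 - 2 = 2)
(W*3)*u(5) = (25*3)*2 = 75*2 = 150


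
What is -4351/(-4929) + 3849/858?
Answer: 7568293/1409694 ≈ 5.3688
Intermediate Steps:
-4351/(-4929) + 3849/858 = -4351*(-1/4929) + 3849*(1/858) = 4351/4929 + 1283/286 = 7568293/1409694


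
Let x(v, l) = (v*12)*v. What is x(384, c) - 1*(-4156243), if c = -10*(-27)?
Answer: 5925715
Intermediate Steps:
c = 270
x(v, l) = 12*v² (x(v, l) = (12*v)*v = 12*v²)
x(384, c) - 1*(-4156243) = 12*384² - 1*(-4156243) = 12*147456 + 4156243 = 1769472 + 4156243 = 5925715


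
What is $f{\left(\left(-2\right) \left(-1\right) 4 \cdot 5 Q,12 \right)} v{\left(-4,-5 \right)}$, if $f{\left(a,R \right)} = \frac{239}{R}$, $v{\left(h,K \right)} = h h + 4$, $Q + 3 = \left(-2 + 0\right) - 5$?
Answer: $\frac{1195}{3} \approx 398.33$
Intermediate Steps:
$Q = -10$ ($Q = -3 + \left(\left(-2 + 0\right) - 5\right) = -3 - 7 = -10$)
$v{\left(h,K \right)} = 4 + h^{2}$ ($v{\left(h,K \right)} = h^{2} + 4 = 4 + h^{2}$)
$f{\left(\left(-2\right) \left(-1\right) 4 \cdot 5 Q,12 \right)} v{\left(-4,-5 \right)} = \frac{239}{12} \left(4 + \left(-4\right)^{2}\right) = 239 \cdot \frac{1}{12} \left(4 + 16\right) = \frac{239}{12} \cdot 20 = \frac{1195}{3}$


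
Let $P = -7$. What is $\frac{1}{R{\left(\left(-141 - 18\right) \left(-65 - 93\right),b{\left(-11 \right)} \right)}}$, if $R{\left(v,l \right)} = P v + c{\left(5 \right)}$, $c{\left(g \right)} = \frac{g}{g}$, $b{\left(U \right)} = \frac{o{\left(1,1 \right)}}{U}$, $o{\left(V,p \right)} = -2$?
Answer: $- \frac{1}{175853} \approx -5.6866 \cdot 10^{-6}$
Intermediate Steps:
$b{\left(U \right)} = - \frac{2}{U}$
$c{\left(g \right)} = 1$
$R{\left(v,l \right)} = 1 - 7 v$ ($R{\left(v,l \right)} = - 7 v + 1 = 1 - 7 v$)
$\frac{1}{R{\left(\left(-141 - 18\right) \left(-65 - 93\right),b{\left(-11 \right)} \right)}} = \frac{1}{1 - 7 \left(-141 - 18\right) \left(-65 - 93\right)} = \frac{1}{1 - 7 \left(\left(-159\right) \left(-158\right)\right)} = \frac{1}{1 - 175854} = \frac{1}{-175853} = - \frac{1}{175853}$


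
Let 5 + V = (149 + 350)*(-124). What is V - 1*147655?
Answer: -209536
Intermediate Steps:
V = -61881 (V = -5 + (149 + 350)*(-124) = -5 + 499*(-124) = -5 - 61876 = -61881)
V - 1*147655 = -61881 - 1*147655 = -61881 - 147655 = -209536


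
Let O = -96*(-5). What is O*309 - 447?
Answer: 147873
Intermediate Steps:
O = 480
O*309 - 447 = 480*309 - 447 = 148320 - 447 = 147873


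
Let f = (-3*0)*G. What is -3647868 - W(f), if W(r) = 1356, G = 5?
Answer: -3649224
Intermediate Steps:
f = 0 (f = -3*0*5 = 0*5 = 0)
-3647868 - W(f) = -3647868 - 1*1356 = -3647868 - 1356 = -3649224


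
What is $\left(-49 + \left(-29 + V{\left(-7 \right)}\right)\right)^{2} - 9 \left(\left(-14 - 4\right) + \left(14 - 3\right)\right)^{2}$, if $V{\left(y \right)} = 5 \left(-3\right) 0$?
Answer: $5643$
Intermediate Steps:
$V{\left(y \right)} = 0$ ($V{\left(y \right)} = \left(-15\right) 0 = 0$)
$\left(-49 + \left(-29 + V{\left(-7 \right)}\right)\right)^{2} - 9 \left(\left(-14 - 4\right) + \left(14 - 3\right)\right)^{2} = \left(-49 + \left(-29 + 0\right)\right)^{2} - 9 \left(\left(-14 - 4\right) + \left(14 - 3\right)\right)^{2} = \left(-49 - 29\right)^{2} - 9 \left(\left(-14 - 4\right) + \left(14 - 3\right)\right)^{2} = \left(-78\right)^{2} - 9 \left(-18 + 11\right)^{2} = 6084 - 9 \left(-7\right)^{2} = 6084 - 441 = 5643$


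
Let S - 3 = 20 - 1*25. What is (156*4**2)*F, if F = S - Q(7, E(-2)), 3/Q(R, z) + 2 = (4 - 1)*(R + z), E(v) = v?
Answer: -5568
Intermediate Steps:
Q(R, z) = 3/(-2 + 3*R + 3*z) (Q(R, z) = 3/(-2 + (4 - 1)*(R + z)) = 3/(-2 + 3*(R + z)) = 3/(-2 + (3*R + 3*z)) = 3/(-2 + 3*R + 3*z))
S = -2 (S = 3 + (20 - 1*25) = 3 + (20 - 25) = 3 - 5 = -2)
F = -29/13 (F = -2 - 3/(-2 + 3*7 + 3*(-2)) = -2 - 3/(-2 + 21 - 6) = -2 - 3/13 = -29/13 ≈ -2.2308)
(156*4**2)*F = (156*4**2)*(-29/13) = (156*16)*(-29/13) = 2496*(-29/13) = -5568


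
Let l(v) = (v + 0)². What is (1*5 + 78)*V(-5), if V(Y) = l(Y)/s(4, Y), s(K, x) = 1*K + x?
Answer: -2075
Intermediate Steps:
s(K, x) = K + x
l(v) = v²
V(Y) = Y²/(4 + Y)
(1*5 + 78)*V(-5) = (1*5 + 78)*((-5)²/(4 - 5)) = (5 + 78)*(25/(-1)) = 83*(25*(-1)) = 83*(-25) = -2075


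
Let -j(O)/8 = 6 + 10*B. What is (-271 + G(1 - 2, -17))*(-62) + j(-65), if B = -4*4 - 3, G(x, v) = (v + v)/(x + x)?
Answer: 17220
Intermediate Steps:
G(x, v) = v/x (G(x, v) = (2*v)/((2*x)) = (2*v)*(1/(2*x)) = v/x)
B = -19 (B = -16 - 3 = -19)
j(O) = 1472 (j(O) = -8*(6 + 10*(-19)) = -8*(6 - 190) = -8*(-184) = 1472)
(-271 + G(1 - 2, -17))*(-62) + j(-65) = (-271 - 17/(1 - 2))*(-62) + 1472 = (-271 - 17/(-1))*(-62) + 1472 = (-271 - 17*(-1))*(-62) + 1472 = (-271 + 17)*(-62) + 1472 = -254*(-62) + 1472 = 15748 + 1472 = 17220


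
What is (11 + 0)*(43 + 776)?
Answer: 9009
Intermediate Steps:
(11 + 0)*(43 + 776) = 11*819 = 9009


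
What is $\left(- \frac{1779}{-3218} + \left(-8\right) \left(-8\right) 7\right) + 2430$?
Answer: $\frac{9263183}{3218} \approx 2878.6$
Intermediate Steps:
$\left(- \frac{1779}{-3218} + \left(-8\right) \left(-8\right) 7\right) + 2430 = \left(\left(-1779\right) \left(- \frac{1}{3218}\right) + 64 \cdot 7\right) + 2430 = \left(\frac{1779}{3218} + 448\right) + 2430 = \frac{1443443}{3218} + 2430 = \frac{9263183}{3218}$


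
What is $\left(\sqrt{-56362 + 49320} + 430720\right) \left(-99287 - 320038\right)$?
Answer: $-180611664000 - 419325 i \sqrt{7042} \approx -1.8061 \cdot 10^{11} - 3.5188 \cdot 10^{7} i$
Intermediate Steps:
$\left(\sqrt{-56362 + 49320} + 430720\right) \left(-99287 - 320038\right) = \left(\sqrt{-7042} + 430720\right) \left(-419325\right) = \left(i \sqrt{7042} + 430720\right) \left(-419325\right) = \left(430720 + i \sqrt{7042}\right) \left(-419325\right) = -180611664000 - 419325 i \sqrt{7042}$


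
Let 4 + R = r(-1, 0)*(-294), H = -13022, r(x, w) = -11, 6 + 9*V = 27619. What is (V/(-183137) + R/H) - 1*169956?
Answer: -107288841765398/631273239 ≈ -1.6996e+5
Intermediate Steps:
V = 27613/9 (V = -2/3 + (1/9)*27619 = -2/3 + 27619/9 = 27613/9 ≈ 3068.1)
R = 3230 (R = -4 - 11*(-294) = -4 + 3234 = 3230)
(V/(-183137) + R/H) - 1*169956 = ((27613/9)/(-183137) + 3230/(-13022)) - 1*169956 = ((27613/9)*(-1/183137) + 3230*(-1/13022)) - 169956 = (-27613/1648233 - 95/383) - 169956 = -167157914/631273239 - 169956 = -107288841765398/631273239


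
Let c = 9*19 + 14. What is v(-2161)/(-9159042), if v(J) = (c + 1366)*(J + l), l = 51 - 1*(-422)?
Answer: 436348/1526507 ≈ 0.28585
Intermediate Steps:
l = 473 (l = 51 + 422 = 473)
c = 185 (c = 171 + 14 = 185)
v(J) = 733623 + 1551*J (v(J) = (185 + 1366)*(J + 473) = 1551*(473 + J) = 733623 + 1551*J)
v(-2161)/(-9159042) = (733623 + 1551*(-2161))/(-9159042) = (733623 - 3351711)*(-1/9159042) = -2618088*(-1/9159042) = 436348/1526507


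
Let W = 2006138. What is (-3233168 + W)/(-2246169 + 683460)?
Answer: 409010/520903 ≈ 0.78519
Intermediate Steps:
(-3233168 + W)/(-2246169 + 683460) = (-3233168 + 2006138)/(-2246169 + 683460) = -1227030/(-1562709) = -1227030*(-1/1562709) = 409010/520903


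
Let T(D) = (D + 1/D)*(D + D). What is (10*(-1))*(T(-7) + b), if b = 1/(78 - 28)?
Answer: -5001/5 ≈ -1000.2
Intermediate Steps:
T(D) = 2*D*(D + 1/D) (T(D) = (D + 1/D)*(2*D) = 2*D*(D + 1/D))
b = 1/50 ≈ 0.020000
(10*(-1))*(T(-7) + b) = (10*(-1))*((2 + 2*(-7)²) + 1/50) = -10*((2 + 2*49) + 1/50) = -10*((2 + 98) + 1/50) = -10*(100 + 1/50) = -10*5001/50 = -5001/5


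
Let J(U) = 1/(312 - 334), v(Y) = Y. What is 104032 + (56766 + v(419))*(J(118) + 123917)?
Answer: 155898491709/22 ≈ 7.0863e+9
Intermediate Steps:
J(U) = -1/22 (J(U) = 1/(-22) = -1/22)
104032 + (56766 + v(419))*(J(118) + 123917) = 104032 + (56766 + 419)*(-1/22 + 123917) = 104032 + 57185*(2726173/22) = 104032 + 155896203005/22 = 155898491709/22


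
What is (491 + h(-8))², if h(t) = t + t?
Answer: 225625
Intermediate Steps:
h(t) = 2*t
(491 + h(-8))² = (491 + 2*(-8))² = (491 - 16)² = 475² = 225625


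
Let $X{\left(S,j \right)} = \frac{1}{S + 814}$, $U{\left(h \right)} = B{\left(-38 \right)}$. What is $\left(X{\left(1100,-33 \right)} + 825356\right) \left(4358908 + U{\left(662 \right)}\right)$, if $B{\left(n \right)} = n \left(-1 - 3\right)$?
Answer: $\frac{1147690648516350}{319} \approx 3.5978 \cdot 10^{12}$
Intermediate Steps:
$B{\left(n \right)} = - 4 n$ ($B{\left(n \right)} = n \left(-4\right) = - 4 n$)
$U{\left(h \right)} = 152$ ($U{\left(h \right)} = \left(-4\right) \left(-38\right) = 152$)
$X{\left(S,j \right)} = \frac{1}{814 + S}$
$\left(X{\left(1100,-33 \right)} + 825356\right) \left(4358908 + U{\left(662 \right)}\right) = \left(\frac{1}{814 + 1100} + 825356\right) \left(4358908 + 152\right) = \left(\frac{1}{1914} + 825356\right) 4359060 = \frac{1579731385}{1914} \cdot 4359060 = \frac{1147690648516350}{319}$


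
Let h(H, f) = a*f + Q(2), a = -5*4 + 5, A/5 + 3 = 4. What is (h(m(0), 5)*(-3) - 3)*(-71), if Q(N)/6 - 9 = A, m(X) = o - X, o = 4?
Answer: 2130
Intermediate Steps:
A = 5 (A = -15 + 5*4 = -15 + 20 = 5)
a = -15 (a = -20 + 5 = -15)
m(X) = 4 - X
Q(N) = 84 (Q(N) = 54 + 6*5 = 54 + 30 = 84)
h(H, f) = 84 - 15*f (h(H, f) = -15*f + 84 = 84 - 15*f)
(h(m(0), 5)*(-3) - 3)*(-71) = ((84 - 15*5)*(-3) - 3)*(-71) = ((84 - 75)*(-3) - 3)*(-71) = (9*(-3) - 3)*(-71) = (-27 - 3)*(-71) = -30*(-71) = 2130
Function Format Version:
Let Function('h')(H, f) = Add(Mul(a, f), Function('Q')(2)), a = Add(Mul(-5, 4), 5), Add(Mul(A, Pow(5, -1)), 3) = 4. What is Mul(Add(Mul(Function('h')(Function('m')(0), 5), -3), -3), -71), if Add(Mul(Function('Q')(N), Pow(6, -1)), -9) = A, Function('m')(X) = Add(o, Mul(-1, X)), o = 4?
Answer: 2130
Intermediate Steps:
A = 5 (A = Add(-15, Mul(5, 4)) = Add(-15, 20) = 5)
a = -15 (a = Add(-20, 5) = -15)
Function('m')(X) = Add(4, Mul(-1, X))
Function('Q')(N) = 84 (Function('Q')(N) = Add(54, Mul(6, 5)) = Add(54, 30) = 84)
Function('h')(H, f) = Add(84, Mul(-15, f)) (Function('h')(H, f) = Add(Mul(-15, f), 84) = Add(84, Mul(-15, f)))
Mul(Add(Mul(Function('h')(Function('m')(0), 5), -3), -3), -71) = Mul(Add(Mul(Add(84, Mul(-15, 5)), -3), -3), -71) = Mul(Add(Mul(Add(84, -75), -3), -3), -71) = Mul(Add(Mul(9, -3), -3), -71) = Mul(Add(-27, -3), -71) = Mul(-30, -71) = 2130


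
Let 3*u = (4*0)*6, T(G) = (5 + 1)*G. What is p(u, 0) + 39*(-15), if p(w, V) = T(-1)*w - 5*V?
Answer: -585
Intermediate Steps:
T(G) = 6*G
u = 0 (u = ((4*0)*6)/3 = (0*6)/3 = (1/3)*0 = 0)
p(w, V) = -6*w - 5*V (p(w, V) = (6*(-1))*w - 5*V = -6*w - 5*V)
p(u, 0) + 39*(-15) = (-6*0 - 5*0) + 39*(-15) = (0 + 0) - 585 = 0 - 585 = -585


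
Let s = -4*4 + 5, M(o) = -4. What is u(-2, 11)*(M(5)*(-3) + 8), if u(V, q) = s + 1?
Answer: -200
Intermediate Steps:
s = -11 (s = -16 + 5 = -11)
u(V, q) = -10 (u(V, q) = -11 + 1 = -10)
u(-2, 11)*(M(5)*(-3) + 8) = -10*(-4*(-3) + 8) = -10*(12 + 8) = -10*20 = -200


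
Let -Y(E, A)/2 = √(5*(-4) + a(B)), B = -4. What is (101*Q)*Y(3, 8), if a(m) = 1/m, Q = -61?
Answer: 55449*I ≈ 55449.0*I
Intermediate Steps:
Y(E, A) = -9*I (Y(E, A) = -2*√(5*(-4) + 1/(-4)) = -2*√(-20 - ¼) = -9*I)
(101*Q)*Y(3, 8) = (101*(-61))*(-9*I) = -(-55449)*I = 55449*I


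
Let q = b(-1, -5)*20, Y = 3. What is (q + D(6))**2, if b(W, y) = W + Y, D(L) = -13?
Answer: 729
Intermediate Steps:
b(W, y) = 3 + W (b(W, y) = W + 3 = 3 + W)
q = 40 (q = (3 - 1)*20 = 2*20 = 40)
(q + D(6))**2 = (40 - 13)**2 = 27**2 = 729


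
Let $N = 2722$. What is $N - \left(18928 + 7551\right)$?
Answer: $-23757$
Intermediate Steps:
$N - \left(18928 + 7551\right) = 2722 - \left(18928 + 7551\right) = 2722 - 26479 = -23757$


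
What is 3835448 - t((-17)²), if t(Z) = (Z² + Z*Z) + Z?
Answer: 3668117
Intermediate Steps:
t(Z) = Z + 2*Z² (t(Z) = (Z² + Z²) + Z = 2*Z² + Z = Z + 2*Z²)
3835448 - t((-17)²) = 3835448 - (-17)²*(1 + 2*(-17)²) = 3835448 - 289*(1 + 2*289) = 3835448 - 289*(1 + 578) = 3835448 - 289*579 = 3835448 - 1*167331 = 3835448 - 167331 = 3668117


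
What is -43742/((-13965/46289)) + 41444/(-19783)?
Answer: 40055514158494/276269595 ≈ 1.4499e+5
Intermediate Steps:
-43742/((-13965/46289)) + 41444/(-19783) = -43742/((-13965*1/46289)) + 41444*(-1/19783) = -43742/(-13965/46289) - 41444/19783 = -43742*(-46289/13965) - 41444/19783 = 2024773438/13965 - 41444/19783 = 40055514158494/276269595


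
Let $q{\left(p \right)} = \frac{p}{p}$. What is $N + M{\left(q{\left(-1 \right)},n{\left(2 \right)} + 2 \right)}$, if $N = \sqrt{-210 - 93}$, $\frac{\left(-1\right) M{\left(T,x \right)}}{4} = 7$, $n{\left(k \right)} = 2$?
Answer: $-28 + i \sqrt{303} \approx -28.0 + 17.407 i$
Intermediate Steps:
$q{\left(p \right)} = 1$
$M{\left(T,x \right)} = -28$ ($M{\left(T,x \right)} = \left(-4\right) 7 = -28$)
$N = i \sqrt{303}$ ($N = \sqrt{-303} = i \sqrt{303} \approx 17.407 i$)
$N + M{\left(q{\left(-1 \right)},n{\left(2 \right)} + 2 \right)} = i \sqrt{303} - 28 = -28 + i \sqrt{303}$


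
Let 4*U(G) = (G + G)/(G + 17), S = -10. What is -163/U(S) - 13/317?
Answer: 361632/1585 ≈ 228.16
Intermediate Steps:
U(G) = G/(2*(17 + G)) (U(G) = ((G + G)/(G + 17))/4 = ((2*G)/(17 + G))/4 = (2*G/(17 + G))/4 = G/(2*(17 + G)))
-163/U(S) - 13/317 = -163/((½)*(-10)/(17 - 10)) - 13/317 = -163/((½)*(-10)/7) - 13*1/317 = -163/((½)*(-10)*(⅐)) - 13/317 = -163/(-5/7) - 13/317 = -163*(-7/5) - 13/317 = 1141/5 - 13/317 = 361632/1585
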